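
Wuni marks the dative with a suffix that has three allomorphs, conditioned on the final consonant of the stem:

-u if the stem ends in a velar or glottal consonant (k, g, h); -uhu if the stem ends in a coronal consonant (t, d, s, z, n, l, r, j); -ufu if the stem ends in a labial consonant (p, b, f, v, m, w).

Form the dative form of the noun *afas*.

*afas*: final consonant = /s/, coronal → -uhu → *afasuhu*.

afasuhu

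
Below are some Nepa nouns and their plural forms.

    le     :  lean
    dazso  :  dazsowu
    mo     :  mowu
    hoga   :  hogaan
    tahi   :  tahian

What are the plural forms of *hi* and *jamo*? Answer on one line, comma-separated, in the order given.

The pattern is rounding harmony: -wu when the last vowel of the stem is a rounded vowel (*dazso*, *mo*); -an when the last vowel of the stem is an unrounded vowel (*le*, *hoga*, *tahi*).
Since the last vowel of *hi* is /i/ (an unrounded vowel), it takes -an, giving *hian*.
*jamo* — last vowel /o/ (a rounded vowel) → -wu → *jamowu*.

hian, jamowu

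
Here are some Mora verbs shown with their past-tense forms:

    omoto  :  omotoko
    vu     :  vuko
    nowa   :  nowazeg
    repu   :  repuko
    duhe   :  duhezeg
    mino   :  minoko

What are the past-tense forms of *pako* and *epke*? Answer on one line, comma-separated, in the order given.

The suffix is conditioned by the last vowel: -ko when the last vowel of the stem is a rounded vowel (*omoto*, *vu*, *repu*, *mino*); -zeg when the last vowel of the stem is an unrounded vowel (*nowa*, *duhe*).
*pako*: last vowel = /o/, a rounded vowel → -ko → *pakoko*.
Since the last vowel of *epke* is /e/ (an unrounded vowel), it takes -zeg, giving *epkezeg*.

pakoko, epkezeg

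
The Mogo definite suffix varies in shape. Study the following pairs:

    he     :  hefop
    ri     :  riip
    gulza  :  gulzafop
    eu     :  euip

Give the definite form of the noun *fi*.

fiip

The suffix is conditioned by the last vowel: -ip when the last vowel of the stem is a high vowel (*ri*, *eu*); -fop when the last vowel of the stem is a non-high vowel (*he*, *gulza*).
Since the last vowel of *fi* is /i/ (a high vowel), it takes -ip, giving *fiip*.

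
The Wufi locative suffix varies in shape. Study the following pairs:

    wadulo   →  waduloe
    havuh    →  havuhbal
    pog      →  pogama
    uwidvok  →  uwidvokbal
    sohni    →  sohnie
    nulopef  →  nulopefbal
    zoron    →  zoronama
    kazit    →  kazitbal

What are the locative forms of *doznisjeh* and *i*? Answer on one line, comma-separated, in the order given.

doznisjehbal, ie

The alternation tracks the final sound of the stem — -bal when the stem ends in a voiceless consonant (*havuh*, *uwidvok*, *nulopef*, *kazit*); -ama when the stem ends in a voiced consonant (*pog*, *zoron*); -e when the stem ends in a vowel (*wadulo*, *sohni*).
*doznisjeh* — final sound /h/ (a voiceless consonant) → -bal → *doznisjehbal*.
Since the final sound of *i* is /i/ (a vowel), it takes -e, giving *ie*.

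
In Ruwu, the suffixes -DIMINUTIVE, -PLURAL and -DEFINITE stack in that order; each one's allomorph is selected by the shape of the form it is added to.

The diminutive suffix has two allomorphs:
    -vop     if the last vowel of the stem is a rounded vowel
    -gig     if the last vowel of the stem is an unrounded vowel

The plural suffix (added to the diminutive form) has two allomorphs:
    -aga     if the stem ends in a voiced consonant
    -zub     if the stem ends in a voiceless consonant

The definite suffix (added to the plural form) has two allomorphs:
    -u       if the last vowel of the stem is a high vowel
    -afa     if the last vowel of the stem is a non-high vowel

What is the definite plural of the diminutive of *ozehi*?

ozehigigagaafa

The last vowel of *ozehi* is /i/, which is an unrounded vowel, so the diminutive suffix is -gig, giving *ozehigig*.
The final consonant of the diminutive form *ozehigig* is /g/, which is voiced, so the plural suffix is -aga, giving *ozehigigaga*.
The last vowel of the plural form *ozehigigaga* is /a/, which is a non-high vowel, so the definite suffix is -afa, giving *ozehigigagaafa*.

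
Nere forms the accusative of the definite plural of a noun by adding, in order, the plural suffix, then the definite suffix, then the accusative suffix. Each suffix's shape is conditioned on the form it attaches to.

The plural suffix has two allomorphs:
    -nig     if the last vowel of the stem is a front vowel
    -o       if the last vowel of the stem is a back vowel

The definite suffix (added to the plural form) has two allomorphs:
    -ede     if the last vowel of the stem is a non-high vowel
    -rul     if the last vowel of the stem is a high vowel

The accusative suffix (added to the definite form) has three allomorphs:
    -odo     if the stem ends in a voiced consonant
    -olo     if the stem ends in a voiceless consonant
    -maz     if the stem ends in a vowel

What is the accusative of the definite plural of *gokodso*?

Since the last vowel of *gokodso* is /o/ (a back vowel), it takes -o, giving *gokodsoo*.
Since the last vowel of the plural form *gokodsoo* is /o/ (a non-high vowel), it takes -ede, giving *gokodsooede*.
Since the final sound of the definite form *gokodsooede* is /e/ (a vowel), it takes -maz, giving *gokodsooedemaz*.

gokodsooedemaz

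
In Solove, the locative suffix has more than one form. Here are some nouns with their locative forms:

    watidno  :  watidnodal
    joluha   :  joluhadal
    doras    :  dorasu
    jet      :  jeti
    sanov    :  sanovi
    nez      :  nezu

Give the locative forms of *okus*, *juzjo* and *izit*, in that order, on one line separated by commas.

Looking at the final sound of each stem: -u when the stem ends in a sibilant (*doras*, *nez*); -i when the stem ends in a non-sibilant consonant (*jet*, *sanov*); -dal when the stem ends in a vowel (*watidno*, *joluha*).
Since the final sound of *okus* is /s/ (a sibilant), it takes -u, giving *okusu*.
*juzjo*: final sound = /o/, a vowel → -dal → *juzjodal*.
Since the final sound of *izit* is /t/ (a non-sibilant consonant), it takes -i, giving *iziti*.

okusu, juzjodal, iziti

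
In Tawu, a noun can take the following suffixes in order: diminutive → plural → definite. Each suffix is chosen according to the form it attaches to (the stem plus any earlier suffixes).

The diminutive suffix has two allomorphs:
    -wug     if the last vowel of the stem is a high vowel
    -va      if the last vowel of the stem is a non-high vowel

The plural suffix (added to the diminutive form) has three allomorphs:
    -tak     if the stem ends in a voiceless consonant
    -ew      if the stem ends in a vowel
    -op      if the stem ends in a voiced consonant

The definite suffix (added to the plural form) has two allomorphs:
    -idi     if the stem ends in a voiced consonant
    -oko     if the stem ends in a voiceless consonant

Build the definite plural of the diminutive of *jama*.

*jama*: last vowel = /a/, a non-high vowel → -va → *jamava*.
Since the final sound of the diminutive form *jamava* is /a/ (a vowel), it takes -ew, giving *jamavaew*.
The final consonant of the plural form *jamavaew* is /w/, which is voiced, so the definite suffix is -idi, giving *jamavaewidi*.

jamavaewidi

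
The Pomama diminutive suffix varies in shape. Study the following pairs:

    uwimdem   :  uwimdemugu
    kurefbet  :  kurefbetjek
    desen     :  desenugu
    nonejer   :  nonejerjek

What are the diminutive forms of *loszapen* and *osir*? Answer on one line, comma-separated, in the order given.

loszapenugu, osirjek

The suffix is conditioned by the final consonant: -ugu when the stem ends in a nasal (*uwimdem*, *desen*); -jek when the stem ends in a non-nasal consonant (*kurefbet*, *nonejer*).
The final consonant of *loszapen* is /n/, which is a nasal, so the suffix is -ugu, giving *loszapenugu*.
*osir*: final consonant = /r/, non-nasal → -jek → *osirjek*.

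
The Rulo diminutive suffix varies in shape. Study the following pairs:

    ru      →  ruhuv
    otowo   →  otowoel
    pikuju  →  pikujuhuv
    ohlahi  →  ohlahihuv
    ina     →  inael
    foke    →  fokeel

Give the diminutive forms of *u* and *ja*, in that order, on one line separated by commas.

The suffix is conditioned by the last vowel: -huv when the last vowel of the stem is a high vowel (*ru*, *pikuju*, *ohlahi*); -el when the last vowel of the stem is a non-high vowel (*otowo*, *ina*, *foke*).
Since the last vowel of *u* is /u/ (a high vowel), it takes -huv, giving *uhuv*.
Since the last vowel of *ja* is /a/ (a non-high vowel), it takes -el, giving *jael*.

uhuv, jael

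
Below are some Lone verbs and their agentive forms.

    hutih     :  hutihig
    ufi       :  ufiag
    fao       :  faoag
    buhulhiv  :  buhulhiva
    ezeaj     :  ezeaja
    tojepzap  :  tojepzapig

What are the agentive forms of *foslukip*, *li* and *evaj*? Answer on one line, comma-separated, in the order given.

foslukipig, liag, evaja

Looking at the final sound of each stem: -ig when the stem ends in a voiceless consonant (*hutih*, *tojepzap*); -a when the stem ends in a voiced consonant (*buhulhiv*, *ezeaj*); -ag when the stem ends in a vowel (*ufi*, *fao*).
*foslukip*: final sound = /p/, a voiceless consonant → -ig → *foslukipig*.
The final sound of *li* is /i/, which is a vowel, so the suffix is -ag, giving *liag*.
The final sound of *evaj* is /j/, which is a voiced consonant, so the suffix is -a, giving *evaja*.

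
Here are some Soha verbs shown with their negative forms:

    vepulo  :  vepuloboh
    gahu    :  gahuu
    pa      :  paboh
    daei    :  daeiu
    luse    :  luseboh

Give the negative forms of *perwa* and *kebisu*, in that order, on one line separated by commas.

The suffix is conditioned by the last vowel: -u when the last vowel of the stem is a high vowel (*gahu*, *daei*); -boh when the last vowel of the stem is a non-high vowel (*vepulo*, *pa*, *luse*).
Since the last vowel of *perwa* is /a/ (a non-high vowel), it takes -boh, giving *perwaboh*.
Since the last vowel of *kebisu* is /u/ (a high vowel), it takes -u, giving *kebisuu*.

perwaboh, kebisuu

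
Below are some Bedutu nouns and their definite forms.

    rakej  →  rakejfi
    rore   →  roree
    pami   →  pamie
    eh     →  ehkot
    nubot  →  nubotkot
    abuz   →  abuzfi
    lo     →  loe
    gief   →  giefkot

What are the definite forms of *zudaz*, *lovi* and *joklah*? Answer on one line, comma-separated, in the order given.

The suffix is conditioned by the final sound: -kot when the stem ends in a voiceless consonant (*eh*, *nubot*, *gief*); -fi when the stem ends in a voiced consonant (*rakej*, *abuz*); -e when the stem ends in a vowel (*rore*, *pami*, *lo*).
The final sound of *zudaz* is /z/, which is a voiced consonant, so the suffix is -fi, giving *zudazfi*.
*lovi* — final sound /i/ (a vowel) → -e → *lovie*.
Since the final sound of *joklah* is /h/ (a voiceless consonant), it takes -kot, giving *joklahkot*.

zudazfi, lovie, joklahkot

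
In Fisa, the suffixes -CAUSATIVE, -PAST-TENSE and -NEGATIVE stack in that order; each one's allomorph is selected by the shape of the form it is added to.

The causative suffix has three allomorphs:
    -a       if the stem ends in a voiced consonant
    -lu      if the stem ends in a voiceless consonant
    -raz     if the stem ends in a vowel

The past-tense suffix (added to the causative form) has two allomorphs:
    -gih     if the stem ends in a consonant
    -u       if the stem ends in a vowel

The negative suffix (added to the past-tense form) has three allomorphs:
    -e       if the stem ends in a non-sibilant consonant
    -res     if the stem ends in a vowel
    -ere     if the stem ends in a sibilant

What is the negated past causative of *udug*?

udugaures

The final sound of *udug* is /g/, which is a voiced consonant, so the causative suffix is -a, giving *uduga*.
The causative form *uduga* — final sound /a/ (a vowel) → -u → *udugau*.
The past-tense form *udugau* — final sound /u/ (a vowel) → -res → *udugaures*.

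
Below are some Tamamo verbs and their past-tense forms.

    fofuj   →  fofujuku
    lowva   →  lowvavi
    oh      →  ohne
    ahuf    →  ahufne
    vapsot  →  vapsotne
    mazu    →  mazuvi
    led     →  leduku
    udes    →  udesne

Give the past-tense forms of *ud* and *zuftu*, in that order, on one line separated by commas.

Looking at the final sound of each stem: -ne when the stem ends in a voiceless consonant (*oh*, *ahuf*, *vapsot*, *udes*); -uku when the stem ends in a voiced consonant (*fofuj*, *led*); -vi when the stem ends in a vowel (*lowva*, *mazu*).
Since the final sound of *ud* is /d/ (a voiced consonant), it takes -uku, giving *uduku*.
*zuftu*: final sound = /u/, a vowel → -vi → *zuftuvi*.

uduku, zuftuvi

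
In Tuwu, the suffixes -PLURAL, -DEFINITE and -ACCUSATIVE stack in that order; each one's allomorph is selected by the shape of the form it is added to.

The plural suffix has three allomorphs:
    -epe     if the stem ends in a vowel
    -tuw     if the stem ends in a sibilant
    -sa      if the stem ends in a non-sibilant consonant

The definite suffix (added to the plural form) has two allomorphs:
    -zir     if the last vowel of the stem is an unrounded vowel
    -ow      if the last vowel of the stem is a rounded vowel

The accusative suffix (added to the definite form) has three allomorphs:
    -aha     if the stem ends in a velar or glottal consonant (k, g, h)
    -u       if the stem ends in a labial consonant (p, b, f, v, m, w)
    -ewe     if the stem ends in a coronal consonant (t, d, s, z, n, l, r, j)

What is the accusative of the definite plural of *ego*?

egoepezirewe

Since the final sound of *ego* is /o/ (a vowel), it takes -epe, giving *egoepe*.
Since the last vowel of the plural form *egoepe* is /e/ (an unrounded vowel), it takes -zir, giving *egoepezir*.
The definite form *egoepezir* — final consonant /r/ (coronal) → -ewe → *egoepezirewe*.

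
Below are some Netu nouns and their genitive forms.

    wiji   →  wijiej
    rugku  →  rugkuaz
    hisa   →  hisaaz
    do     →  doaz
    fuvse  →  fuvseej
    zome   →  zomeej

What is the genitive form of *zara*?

zaraaz

The pattern is front/back vowel harmony: -ej when the last vowel of the stem is a front vowel (*wiji*, *fuvse*, *zome*); -az when the last vowel of the stem is a back vowel (*rugku*, *hisa*, *do*).
The last vowel of *zara* is /a/, which is a back vowel, so the suffix is -az, giving *zaraaz*.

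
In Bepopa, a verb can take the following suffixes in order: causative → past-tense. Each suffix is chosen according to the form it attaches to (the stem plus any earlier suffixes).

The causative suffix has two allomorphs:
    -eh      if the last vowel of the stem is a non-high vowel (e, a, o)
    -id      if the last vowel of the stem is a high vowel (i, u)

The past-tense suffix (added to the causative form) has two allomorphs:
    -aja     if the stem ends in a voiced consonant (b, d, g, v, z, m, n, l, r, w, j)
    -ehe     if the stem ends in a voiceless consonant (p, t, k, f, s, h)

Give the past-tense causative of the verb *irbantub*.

irbantubidaja

Since the last vowel of *irbantub* is /u/ (a high vowel), it takes -id, giving *irbantubid*.
The causative form *irbantubid*: final consonant = /d/, voiced → -aja → *irbantubidaja*.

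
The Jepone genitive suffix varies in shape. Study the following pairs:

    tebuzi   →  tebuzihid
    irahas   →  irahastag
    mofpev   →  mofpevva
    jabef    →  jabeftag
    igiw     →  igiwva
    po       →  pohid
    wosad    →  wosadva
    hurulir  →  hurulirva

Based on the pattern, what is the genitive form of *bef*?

beftag

The alternation tracks the final sound of the stem — -tag when the stem ends in a voiceless consonant (*irahas*, *jabef*); -va when the stem ends in a voiced consonant (*mofpev*, *igiw*, *wosad*, *hurulir*); -hid when the stem ends in a vowel (*tebuzi*, *po*).
Since the final sound of *bef* is /f/ (a voiceless consonant), it takes -tag, giving *beftag*.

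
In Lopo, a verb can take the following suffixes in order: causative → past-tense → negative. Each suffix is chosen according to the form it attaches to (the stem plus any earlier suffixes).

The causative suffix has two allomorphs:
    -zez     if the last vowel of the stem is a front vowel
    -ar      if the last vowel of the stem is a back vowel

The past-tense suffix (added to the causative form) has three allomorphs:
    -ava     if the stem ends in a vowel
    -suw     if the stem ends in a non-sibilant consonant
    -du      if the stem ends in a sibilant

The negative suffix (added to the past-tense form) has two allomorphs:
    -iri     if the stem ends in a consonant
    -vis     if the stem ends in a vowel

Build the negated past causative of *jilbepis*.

*jilbepis*: last vowel = /i/, a front vowel → -zez → *jilbepiszez*.
The final sound of the causative form *jilbepiszez* is /z/, which is a sibilant, so the past-tense suffix is -du, giving *jilbepiszezdu*.
The final sound of the past-tense form *jilbepiszezdu* is /u/, which is a vowel, so the negative suffix is -vis, giving *jilbepiszezduvis*.

jilbepiszezduvis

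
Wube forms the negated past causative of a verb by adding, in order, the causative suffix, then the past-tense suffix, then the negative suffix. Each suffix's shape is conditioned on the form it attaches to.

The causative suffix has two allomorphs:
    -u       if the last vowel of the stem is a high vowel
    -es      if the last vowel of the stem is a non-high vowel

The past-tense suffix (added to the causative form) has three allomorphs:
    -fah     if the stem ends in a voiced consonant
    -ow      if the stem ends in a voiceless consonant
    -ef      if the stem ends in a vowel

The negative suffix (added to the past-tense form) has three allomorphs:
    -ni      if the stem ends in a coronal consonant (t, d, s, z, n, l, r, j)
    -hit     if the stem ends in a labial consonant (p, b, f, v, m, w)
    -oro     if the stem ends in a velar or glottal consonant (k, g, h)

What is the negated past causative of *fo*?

foesowhit

The last vowel of *fo* is /o/, which is a non-high vowel, so the causative suffix is -es, giving *foes*.
The final sound of the causative form *foes* is /s/, which is a voiceless consonant, so the past-tense suffix is -ow, giving *foesow*.
The final consonant of the past-tense form *foesow* is /w/, which is labial, so the negative suffix is -hit, giving *foesowhit*.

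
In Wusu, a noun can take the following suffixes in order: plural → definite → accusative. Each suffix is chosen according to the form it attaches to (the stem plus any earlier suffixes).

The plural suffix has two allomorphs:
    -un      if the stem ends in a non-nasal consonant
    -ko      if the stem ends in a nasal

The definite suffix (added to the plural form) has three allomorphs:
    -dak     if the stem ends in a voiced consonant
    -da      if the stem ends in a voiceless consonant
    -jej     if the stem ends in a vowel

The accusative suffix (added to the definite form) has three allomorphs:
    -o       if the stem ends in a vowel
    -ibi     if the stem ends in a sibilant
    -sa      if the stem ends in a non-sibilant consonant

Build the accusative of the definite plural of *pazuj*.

*pazuj* — final consonant /j/ (non-nasal) → -un → *pazujun*.
Since the final sound of the plural form *pazujun* is /n/ (a voiced consonant), it takes -dak, giving *pazujundak*.
The final sound of the definite form *pazujundak* is /k/, which is a non-sibilant consonant, so the accusative suffix is -sa, giving *pazujundaksa*.

pazujundaksa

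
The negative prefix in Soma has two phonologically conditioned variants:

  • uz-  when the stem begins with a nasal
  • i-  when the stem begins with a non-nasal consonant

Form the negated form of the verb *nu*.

The first consonant of *nu* is /n/, which is a nasal, so the prefix is uz-, giving *uznu*.

uznu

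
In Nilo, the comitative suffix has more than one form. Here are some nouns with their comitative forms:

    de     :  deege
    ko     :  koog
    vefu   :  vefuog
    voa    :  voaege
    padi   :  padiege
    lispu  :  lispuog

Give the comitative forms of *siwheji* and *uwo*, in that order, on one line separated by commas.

siwhejiege, uwoog

Looking at the last vowel of each stem: -og when the last vowel of the stem is a rounded vowel (*ko*, *vefu*, *lispu*); -ege when the last vowel of the stem is an unrounded vowel (*de*, *voa*, *padi*).
*siwheji*: last vowel = /i/, an unrounded vowel → -ege → *siwhejiege*.
*uwo* — last vowel /o/ (a rounded vowel) → -og → *uwoog*.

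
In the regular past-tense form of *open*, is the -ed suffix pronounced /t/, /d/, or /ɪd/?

The stem *open* ends in a voiced sound other than /d/.
The -ed suffix is realized as /ɪd/ after /t, d/; as /t/ after other voiceless consonants; and as /d/ after other voiced sounds.
So -ed on *open* is pronounced /d/.

/d/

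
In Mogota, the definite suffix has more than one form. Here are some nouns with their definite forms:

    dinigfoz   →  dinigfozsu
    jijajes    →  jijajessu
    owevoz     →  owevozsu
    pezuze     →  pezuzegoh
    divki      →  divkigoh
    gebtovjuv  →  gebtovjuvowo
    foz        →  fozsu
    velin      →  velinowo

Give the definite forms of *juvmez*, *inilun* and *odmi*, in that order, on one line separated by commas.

The pattern is sibilance of the final sound: -su when the stem ends in a sibilant (*dinigfoz*, *jijajes*, *owevoz*, *foz*); -owo when the stem ends in a non-sibilant consonant (*gebtovjuv*, *velin*); -goh when the stem ends in a vowel (*pezuze*, *divki*).
The final sound of *juvmez* is /z/, which is a sibilant, so the suffix is -su, giving *juvmezsu*.
*inilun* — final sound /n/ (a non-sibilant consonant) → -owo → *inilunowo*.
Since the final sound of *odmi* is /i/ (a vowel), it takes -goh, giving *odmigoh*.

juvmezsu, inilunowo, odmigoh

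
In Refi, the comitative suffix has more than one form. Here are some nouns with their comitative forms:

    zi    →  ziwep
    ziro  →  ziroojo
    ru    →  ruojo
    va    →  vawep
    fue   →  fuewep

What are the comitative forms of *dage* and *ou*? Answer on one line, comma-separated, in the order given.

The pattern is rounding harmony: -ojo when the last vowel of the stem is a rounded vowel (*ziro*, *ru*); -wep when the last vowel of the stem is an unrounded vowel (*zi*, *va*, *fue*).
*dage* — last vowel /e/ (an unrounded vowel) → -wep → *dagewep*.
*ou* — last vowel /u/ (a rounded vowel) → -ojo → *ouojo*.

dagewep, ouojo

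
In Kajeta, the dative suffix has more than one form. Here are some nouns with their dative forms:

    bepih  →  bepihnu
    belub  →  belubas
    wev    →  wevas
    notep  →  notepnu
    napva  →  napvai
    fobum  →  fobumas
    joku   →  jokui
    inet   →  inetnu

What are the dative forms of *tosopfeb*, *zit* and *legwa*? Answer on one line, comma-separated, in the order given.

The suffix is conditioned by the final sound: -nu when the stem ends in a voiceless consonant (*bepih*, *notep*, *inet*); -as when the stem ends in a voiced consonant (*belub*, *wev*, *fobum*); -i when the stem ends in a vowel (*napva*, *joku*).
Since the final sound of *tosopfeb* is /b/ (a voiced consonant), it takes -as, giving *tosopfebas*.
*zit* — final sound /t/ (a voiceless consonant) → -nu → *zitnu*.
Since the final sound of *legwa* is /a/ (a vowel), it takes -i, giving *legwai*.

tosopfebas, zitnu, legwai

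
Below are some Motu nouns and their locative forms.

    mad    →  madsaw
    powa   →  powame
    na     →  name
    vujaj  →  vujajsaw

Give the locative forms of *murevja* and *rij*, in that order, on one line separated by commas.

murevjame, rijsaw

The alternation tracks the final sound of the stem — -saw when the stem ends in a consonant (*mad*, *vujaj*); -me when the stem ends in a vowel (*powa*, *na*).
*murevja* — final sound /a/ (a vowel) → -me → *murevjame*.
*rij* — final sound /j/ (a consonant) → -saw → *rijsaw*.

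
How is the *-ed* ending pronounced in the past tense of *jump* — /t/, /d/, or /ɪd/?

/t/

The stem *jump* ends in a voiceless consonant other than /t/.
The -ed suffix is realized as /ɪd/ after /t, d/; as /t/ after other voiceless consonants; and as /d/ after other voiced sounds.
So -ed on *jump* is pronounced /t/.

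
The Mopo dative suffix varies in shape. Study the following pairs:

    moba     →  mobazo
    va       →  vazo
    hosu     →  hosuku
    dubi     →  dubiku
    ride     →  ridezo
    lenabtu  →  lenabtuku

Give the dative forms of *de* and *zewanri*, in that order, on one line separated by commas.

dezo, zewanriku

Looking at the last vowel of each stem: -ku when the last vowel of the stem is a high vowel (*hosu*, *dubi*, *lenabtu*); -zo when the last vowel of the stem is a non-high vowel (*moba*, *va*, *ride*).
Since the last vowel of *de* is /e/ (a non-high vowel), it takes -zo, giving *dezo*.
*zewanri* — last vowel /i/ (a high vowel) → -ku → *zewanriku*.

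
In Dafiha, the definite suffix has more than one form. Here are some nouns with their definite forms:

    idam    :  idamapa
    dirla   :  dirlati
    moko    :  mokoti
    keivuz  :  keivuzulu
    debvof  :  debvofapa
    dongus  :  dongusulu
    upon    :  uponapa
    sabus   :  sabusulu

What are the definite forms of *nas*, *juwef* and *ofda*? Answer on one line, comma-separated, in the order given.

Looking at the final sound of each stem: -ulu when the stem ends in a sibilant (*keivuz*, *dongus*, *sabus*); -apa when the stem ends in a non-sibilant consonant (*idam*, *debvof*, *upon*); -ti when the stem ends in a vowel (*dirla*, *moko*).
*nas* — final sound /s/ (a sibilant) → -ulu → *nasulu*.
Since the final sound of *juwef* is /f/ (a non-sibilant consonant), it takes -apa, giving *juwefapa*.
The final sound of *ofda* is /a/, which is a vowel, so the suffix is -ti, giving *ofdati*.

nasulu, juwefapa, ofdati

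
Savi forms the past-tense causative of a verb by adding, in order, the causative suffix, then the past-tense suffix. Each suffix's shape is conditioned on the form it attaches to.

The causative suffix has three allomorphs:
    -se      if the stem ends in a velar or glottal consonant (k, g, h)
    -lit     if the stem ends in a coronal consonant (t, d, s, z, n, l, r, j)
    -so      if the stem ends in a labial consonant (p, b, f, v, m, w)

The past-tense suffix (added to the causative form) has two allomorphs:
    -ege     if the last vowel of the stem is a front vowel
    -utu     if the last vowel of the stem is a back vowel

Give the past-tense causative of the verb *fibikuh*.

*fibikuh*: final consonant = /h/, velar/glottal → -se → *fibikuhse*.
Since the last vowel of the causative form *fibikuhse* is /e/ (a front vowel), it takes -ege, giving *fibikuhseege*.

fibikuhseege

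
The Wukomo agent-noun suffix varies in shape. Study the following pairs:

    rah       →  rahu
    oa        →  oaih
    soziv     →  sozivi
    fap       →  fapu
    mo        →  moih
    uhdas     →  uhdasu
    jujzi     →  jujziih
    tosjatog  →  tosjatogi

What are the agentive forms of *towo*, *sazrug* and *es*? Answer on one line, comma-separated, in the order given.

towoih, sazrugi, esu

The pattern is voicing of the final sound: -u when the stem ends in a voiceless consonant (*rah*, *fap*, *uhdas*); -i when the stem ends in a voiced consonant (*soziv*, *tosjatog*); -ih when the stem ends in a vowel (*oa*, *mo*, *jujzi*).
*towo*: final sound = /o/, a vowel → -ih → *towoih*.
The final sound of *sazrug* is /g/, which is a voiced consonant, so the suffix is -i, giving *sazrugi*.
Since the final sound of *es* is /s/ (a voiceless consonant), it takes -u, giving *esu*.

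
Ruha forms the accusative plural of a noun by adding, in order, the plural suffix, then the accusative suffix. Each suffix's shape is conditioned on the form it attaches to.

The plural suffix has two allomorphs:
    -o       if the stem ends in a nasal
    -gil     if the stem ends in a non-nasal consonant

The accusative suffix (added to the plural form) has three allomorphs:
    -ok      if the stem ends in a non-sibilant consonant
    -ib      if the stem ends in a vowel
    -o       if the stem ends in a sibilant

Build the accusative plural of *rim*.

*rim* — final consonant /m/ (a nasal) → -o → *rimo*.
The final sound of the plural form *rimo* is /o/, which is a vowel, so the accusative suffix is -ib, giving *rimoib*.

rimoib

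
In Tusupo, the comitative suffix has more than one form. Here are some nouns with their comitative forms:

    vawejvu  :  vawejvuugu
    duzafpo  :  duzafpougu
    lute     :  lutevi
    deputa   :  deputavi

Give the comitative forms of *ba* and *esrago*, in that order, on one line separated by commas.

bavi, esragougu

The suffix is conditioned by the last vowel: -ugu when the last vowel of the stem is a rounded vowel (*vawejvu*, *duzafpo*); -vi when the last vowel of the stem is an unrounded vowel (*lute*, *deputa*).
*ba*: last vowel = /a/, an unrounded vowel → -vi → *bavi*.
The last vowel of *esrago* is /o/, which is a rounded vowel, so the suffix is -ugu, giving *esragougu*.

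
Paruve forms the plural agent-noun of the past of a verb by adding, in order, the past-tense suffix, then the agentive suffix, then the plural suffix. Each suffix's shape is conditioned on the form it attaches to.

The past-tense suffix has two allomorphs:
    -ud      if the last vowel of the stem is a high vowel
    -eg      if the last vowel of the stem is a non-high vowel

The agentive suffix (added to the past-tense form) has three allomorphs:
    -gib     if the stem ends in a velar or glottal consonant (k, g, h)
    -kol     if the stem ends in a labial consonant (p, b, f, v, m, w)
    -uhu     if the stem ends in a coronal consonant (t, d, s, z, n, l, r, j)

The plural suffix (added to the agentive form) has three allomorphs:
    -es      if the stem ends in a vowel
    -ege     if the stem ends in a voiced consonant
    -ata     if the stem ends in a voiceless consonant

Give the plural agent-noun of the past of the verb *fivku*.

fivkuuduhues

The last vowel of *fivku* is /u/, which is a high vowel, so the past-tense suffix is -ud, giving *fivkuud*.
The past-tense form *fivkuud*: final consonant = /d/, coronal → -uhu → *fivkuuduhu*.
The agentive form *fivkuuduhu*: final sound = /u/, a vowel → -es → *fivkuuduhues*.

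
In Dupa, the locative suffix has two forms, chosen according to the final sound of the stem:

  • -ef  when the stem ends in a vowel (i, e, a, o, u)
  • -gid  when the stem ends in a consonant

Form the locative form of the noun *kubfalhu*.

Since the final sound of *kubfalhu* is /u/ (a vowel), it takes -ef, giving *kubfalhuef*.

kubfalhuef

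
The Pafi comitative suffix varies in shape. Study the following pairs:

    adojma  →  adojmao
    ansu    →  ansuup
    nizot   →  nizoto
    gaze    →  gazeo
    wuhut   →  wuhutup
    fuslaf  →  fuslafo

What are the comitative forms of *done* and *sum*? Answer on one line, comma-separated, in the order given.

The alternation tracks the last vowel of the stem — -up when the last vowel of the stem is a high vowel (*ansu*, *wuhut*); -o when the last vowel of the stem is a non-high vowel (*adojma*, *nizot*, *gaze*, *fuslaf*).
*done* — last vowel /e/ (a non-high vowel) → -o → *doneo*.
Since the last vowel of *sum* is /u/ (a high vowel), it takes -up, giving *sumup*.

doneo, sumup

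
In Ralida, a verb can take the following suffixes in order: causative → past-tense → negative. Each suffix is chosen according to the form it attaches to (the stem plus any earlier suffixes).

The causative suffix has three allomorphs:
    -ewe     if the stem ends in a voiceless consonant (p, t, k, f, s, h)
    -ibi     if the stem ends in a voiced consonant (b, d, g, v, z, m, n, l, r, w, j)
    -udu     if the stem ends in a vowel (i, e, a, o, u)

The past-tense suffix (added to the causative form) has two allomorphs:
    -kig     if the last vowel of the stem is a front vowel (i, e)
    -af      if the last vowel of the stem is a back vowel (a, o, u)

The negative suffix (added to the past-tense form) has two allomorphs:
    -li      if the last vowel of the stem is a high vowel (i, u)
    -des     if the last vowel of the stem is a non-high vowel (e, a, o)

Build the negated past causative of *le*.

*le* — final sound /e/ (a vowel) → -udu → *leudu*.
The causative form *leudu* — last vowel /u/ (a back vowel) → -af → *leuduaf*.
The past-tense form *leuduaf* — last vowel /a/ (a non-high vowel) → -des → *leuduafdes*.

leuduafdes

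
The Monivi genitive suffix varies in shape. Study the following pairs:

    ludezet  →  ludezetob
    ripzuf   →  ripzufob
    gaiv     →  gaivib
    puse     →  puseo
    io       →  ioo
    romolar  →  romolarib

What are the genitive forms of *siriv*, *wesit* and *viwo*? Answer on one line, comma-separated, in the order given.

Looking at the final sound of each stem: -ob when the stem ends in a voiceless consonant (*ludezet*, *ripzuf*); -ib when the stem ends in a voiced consonant (*gaiv*, *romolar*); -o when the stem ends in a vowel (*puse*, *io*).
*siriv* — final sound /v/ (a voiced consonant) → -ib → *sirivib*.
*wesit*: final sound = /t/, a voiceless consonant → -ob → *wesitob*.
*viwo* — final sound /o/ (a vowel) → -o → *viwoo*.

sirivib, wesitob, viwoo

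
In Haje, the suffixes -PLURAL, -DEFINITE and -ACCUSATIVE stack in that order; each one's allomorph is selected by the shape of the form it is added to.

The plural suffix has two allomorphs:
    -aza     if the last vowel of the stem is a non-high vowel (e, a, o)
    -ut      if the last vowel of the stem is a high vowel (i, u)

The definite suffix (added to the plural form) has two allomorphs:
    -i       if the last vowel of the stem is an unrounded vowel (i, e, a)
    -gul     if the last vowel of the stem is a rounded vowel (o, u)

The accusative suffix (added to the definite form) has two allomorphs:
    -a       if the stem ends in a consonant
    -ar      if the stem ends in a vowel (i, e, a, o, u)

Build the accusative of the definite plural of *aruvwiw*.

aruvwiwutgula

*aruvwiw* — last vowel /i/ (a high vowel) → -ut → *aruvwiwut*.
Since the last vowel of the plural form *aruvwiwut* is /u/ (a rounded vowel), it takes -gul, giving *aruvwiwutgul*.
The definite form *aruvwiwutgul* — final sound /l/ (a consonant) → -a → *aruvwiwutgula*.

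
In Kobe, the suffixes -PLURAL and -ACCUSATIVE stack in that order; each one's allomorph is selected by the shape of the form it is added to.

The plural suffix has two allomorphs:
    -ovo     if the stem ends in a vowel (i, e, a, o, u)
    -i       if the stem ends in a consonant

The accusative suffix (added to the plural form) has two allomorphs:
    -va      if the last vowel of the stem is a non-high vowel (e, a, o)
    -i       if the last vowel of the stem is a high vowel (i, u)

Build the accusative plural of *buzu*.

The final sound of *buzu* is /u/, which is a vowel, so the plural suffix is -ovo, giving *buzuovo*.
The plural form *buzuovo* — last vowel /o/ (a non-high vowel) → -va → *buzuovova*.

buzuovova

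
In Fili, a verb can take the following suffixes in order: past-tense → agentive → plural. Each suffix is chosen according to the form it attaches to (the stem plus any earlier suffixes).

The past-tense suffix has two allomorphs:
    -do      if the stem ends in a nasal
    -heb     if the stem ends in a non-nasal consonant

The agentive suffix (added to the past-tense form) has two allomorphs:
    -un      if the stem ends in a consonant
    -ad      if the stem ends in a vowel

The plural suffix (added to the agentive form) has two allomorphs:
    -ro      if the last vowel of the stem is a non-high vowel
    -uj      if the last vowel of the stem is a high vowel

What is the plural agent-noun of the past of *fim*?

fimdoadro

*fim*: final consonant = /m/, a nasal → -do → *fimdo*.
The past-tense form *fimdo* — final sound /o/ (a vowel) → -ad → *fimdoad*.
The agentive form *fimdoad*: last vowel = /a/, a non-high vowel → -ro → *fimdoadro*.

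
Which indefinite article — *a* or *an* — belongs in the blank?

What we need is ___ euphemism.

The indefinite article is chosen by the initial *sound* of the following word, not its spelling.
*euphemism* begins with the sound /juː/ (eu pronounced /juː/) — a consonant sound.
So the article is *a*: What we need is a euphemism.

a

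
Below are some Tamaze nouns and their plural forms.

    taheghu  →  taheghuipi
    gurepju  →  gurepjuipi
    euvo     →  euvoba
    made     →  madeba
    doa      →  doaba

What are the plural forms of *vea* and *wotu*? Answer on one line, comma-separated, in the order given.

veaba, wotuipi

Looking at the last vowel of each stem: -ipi when the last vowel of the stem is a high vowel (*taheghu*, *gurepju*); -ba when the last vowel of the stem is a non-high vowel (*euvo*, *made*, *doa*).
*vea* — last vowel /a/ (a non-high vowel) → -ba → *veaba*.
The last vowel of *wotu* is /u/, which is a high vowel, so the suffix is -ipi, giving *wotuipi*.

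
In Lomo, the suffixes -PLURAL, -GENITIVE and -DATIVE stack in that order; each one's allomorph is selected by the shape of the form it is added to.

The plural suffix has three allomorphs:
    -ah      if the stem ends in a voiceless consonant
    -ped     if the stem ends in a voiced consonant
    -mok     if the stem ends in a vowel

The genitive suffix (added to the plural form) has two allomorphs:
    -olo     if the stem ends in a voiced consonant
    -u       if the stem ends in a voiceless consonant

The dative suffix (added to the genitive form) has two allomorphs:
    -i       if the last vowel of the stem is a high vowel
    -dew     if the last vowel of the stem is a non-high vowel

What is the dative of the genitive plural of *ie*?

*ie*: final sound = /e/, a vowel → -mok → *iemok*.
The plural form *iemok* — final consonant /k/ (voiceless) → -u → *iemoku*.
The genitive form *iemoku* — last vowel /u/ (a high vowel) → -i → *iemokui*.

iemokui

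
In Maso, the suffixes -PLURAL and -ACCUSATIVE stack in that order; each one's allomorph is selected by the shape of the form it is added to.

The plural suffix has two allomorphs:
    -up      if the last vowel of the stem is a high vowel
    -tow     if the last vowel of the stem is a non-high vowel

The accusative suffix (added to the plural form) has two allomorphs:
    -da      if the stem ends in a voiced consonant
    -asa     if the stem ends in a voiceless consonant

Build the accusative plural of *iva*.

*iva* — last vowel /a/ (a non-high vowel) → -tow → *ivatow*.
The plural form *ivatow*: final consonant = /w/, voiced → -da → *ivatowda*.

ivatowda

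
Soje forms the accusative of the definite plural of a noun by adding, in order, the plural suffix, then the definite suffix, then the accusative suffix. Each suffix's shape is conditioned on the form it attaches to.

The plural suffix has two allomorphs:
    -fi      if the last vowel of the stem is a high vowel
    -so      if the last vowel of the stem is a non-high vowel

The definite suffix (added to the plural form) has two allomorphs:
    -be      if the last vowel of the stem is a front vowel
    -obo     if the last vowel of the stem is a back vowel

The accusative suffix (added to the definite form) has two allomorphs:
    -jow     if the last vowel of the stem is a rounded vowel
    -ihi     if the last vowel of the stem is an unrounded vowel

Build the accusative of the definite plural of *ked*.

Since the last vowel of *ked* is /e/ (a non-high vowel), it takes -so, giving *kedso*.
The plural form *kedso* — last vowel /o/ (a back vowel) → -obo → *kedsoobo*.
The definite form *kedsoobo* — last vowel /o/ (a rounded vowel) → -jow → *kedsoobojow*.

kedsoobojow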